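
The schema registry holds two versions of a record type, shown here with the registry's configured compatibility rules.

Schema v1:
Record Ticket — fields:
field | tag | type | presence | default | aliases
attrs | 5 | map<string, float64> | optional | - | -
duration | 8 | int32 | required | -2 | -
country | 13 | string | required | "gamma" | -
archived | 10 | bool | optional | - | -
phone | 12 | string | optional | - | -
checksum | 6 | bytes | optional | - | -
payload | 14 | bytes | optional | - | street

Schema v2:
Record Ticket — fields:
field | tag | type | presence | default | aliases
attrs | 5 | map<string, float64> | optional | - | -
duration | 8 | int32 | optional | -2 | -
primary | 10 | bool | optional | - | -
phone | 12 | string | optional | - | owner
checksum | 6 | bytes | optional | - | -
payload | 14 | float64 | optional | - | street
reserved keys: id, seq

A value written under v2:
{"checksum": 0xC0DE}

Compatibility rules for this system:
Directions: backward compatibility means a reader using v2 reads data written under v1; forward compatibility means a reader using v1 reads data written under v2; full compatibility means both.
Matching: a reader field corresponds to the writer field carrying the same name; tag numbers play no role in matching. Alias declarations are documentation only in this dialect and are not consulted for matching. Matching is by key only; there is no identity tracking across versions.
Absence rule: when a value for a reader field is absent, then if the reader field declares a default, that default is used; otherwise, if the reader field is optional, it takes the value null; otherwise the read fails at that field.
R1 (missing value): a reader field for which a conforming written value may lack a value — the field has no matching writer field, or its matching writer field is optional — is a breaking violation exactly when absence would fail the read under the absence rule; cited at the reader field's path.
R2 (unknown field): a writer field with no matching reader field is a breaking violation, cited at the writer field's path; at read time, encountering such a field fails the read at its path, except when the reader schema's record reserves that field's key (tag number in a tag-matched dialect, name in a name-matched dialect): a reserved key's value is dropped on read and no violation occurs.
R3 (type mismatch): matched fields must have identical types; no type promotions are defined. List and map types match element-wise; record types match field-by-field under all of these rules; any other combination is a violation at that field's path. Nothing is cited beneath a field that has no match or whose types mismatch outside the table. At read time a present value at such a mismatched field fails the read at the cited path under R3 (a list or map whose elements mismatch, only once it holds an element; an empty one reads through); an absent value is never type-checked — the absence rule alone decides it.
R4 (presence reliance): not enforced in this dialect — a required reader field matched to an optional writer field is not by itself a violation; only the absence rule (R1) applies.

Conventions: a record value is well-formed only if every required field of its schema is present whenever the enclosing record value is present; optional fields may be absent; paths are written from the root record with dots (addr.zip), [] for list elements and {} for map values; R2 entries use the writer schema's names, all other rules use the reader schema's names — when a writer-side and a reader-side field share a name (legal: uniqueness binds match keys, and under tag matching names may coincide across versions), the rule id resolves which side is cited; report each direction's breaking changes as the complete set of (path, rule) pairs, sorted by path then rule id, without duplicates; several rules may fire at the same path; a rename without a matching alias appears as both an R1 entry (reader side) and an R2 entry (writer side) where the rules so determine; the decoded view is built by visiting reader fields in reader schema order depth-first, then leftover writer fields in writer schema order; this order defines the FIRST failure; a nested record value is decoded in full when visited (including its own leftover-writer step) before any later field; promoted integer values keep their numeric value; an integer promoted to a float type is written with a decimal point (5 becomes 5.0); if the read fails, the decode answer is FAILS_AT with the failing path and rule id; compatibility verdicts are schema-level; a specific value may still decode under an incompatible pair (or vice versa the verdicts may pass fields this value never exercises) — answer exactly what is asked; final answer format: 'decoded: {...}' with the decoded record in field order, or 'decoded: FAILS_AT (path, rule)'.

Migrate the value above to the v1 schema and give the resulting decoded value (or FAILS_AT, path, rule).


decoded: {"attrs": null, "duration": -2, "country": "gamma", "archived": null, "phone": null, "checksum": 0xC0DE, "payload": null}

arrows below run writer -> reader for Ticket
decode walk for Ticket under reader schema v1:
  attrs := null (not supplied -> null)
  duration := -2 (no value, default fills)
  country := "gamma" (no value, default fills)
  archived := null (not supplied -> null)
  phone := null (not supplied -> null)
  checksum := 0xC0DE
  payload := null (not supplied -> null)
  => decoded: {"attrs": null, "duration": -2, "country": "gamma", "archived": null, "phone": null, "checksum": 0xC0DE, "payload": null}
checking off the Ticket differences that do not matter here:
  removed field country from record Ticket -> a verdict-level change on Ticket — the shown value reads the same
  renamed field archived to primary in record Ticket -> a verdict-level change on Ticket — the shown value reads the same
  field duration in record Ticket: required changed to optional -> fires no rule on Ticket under this dialect and leaves the result unchanged
  field payload in record Ticket: type bytes changed to float64 -> a verdict-level change on Ticket — the shown value reads the same


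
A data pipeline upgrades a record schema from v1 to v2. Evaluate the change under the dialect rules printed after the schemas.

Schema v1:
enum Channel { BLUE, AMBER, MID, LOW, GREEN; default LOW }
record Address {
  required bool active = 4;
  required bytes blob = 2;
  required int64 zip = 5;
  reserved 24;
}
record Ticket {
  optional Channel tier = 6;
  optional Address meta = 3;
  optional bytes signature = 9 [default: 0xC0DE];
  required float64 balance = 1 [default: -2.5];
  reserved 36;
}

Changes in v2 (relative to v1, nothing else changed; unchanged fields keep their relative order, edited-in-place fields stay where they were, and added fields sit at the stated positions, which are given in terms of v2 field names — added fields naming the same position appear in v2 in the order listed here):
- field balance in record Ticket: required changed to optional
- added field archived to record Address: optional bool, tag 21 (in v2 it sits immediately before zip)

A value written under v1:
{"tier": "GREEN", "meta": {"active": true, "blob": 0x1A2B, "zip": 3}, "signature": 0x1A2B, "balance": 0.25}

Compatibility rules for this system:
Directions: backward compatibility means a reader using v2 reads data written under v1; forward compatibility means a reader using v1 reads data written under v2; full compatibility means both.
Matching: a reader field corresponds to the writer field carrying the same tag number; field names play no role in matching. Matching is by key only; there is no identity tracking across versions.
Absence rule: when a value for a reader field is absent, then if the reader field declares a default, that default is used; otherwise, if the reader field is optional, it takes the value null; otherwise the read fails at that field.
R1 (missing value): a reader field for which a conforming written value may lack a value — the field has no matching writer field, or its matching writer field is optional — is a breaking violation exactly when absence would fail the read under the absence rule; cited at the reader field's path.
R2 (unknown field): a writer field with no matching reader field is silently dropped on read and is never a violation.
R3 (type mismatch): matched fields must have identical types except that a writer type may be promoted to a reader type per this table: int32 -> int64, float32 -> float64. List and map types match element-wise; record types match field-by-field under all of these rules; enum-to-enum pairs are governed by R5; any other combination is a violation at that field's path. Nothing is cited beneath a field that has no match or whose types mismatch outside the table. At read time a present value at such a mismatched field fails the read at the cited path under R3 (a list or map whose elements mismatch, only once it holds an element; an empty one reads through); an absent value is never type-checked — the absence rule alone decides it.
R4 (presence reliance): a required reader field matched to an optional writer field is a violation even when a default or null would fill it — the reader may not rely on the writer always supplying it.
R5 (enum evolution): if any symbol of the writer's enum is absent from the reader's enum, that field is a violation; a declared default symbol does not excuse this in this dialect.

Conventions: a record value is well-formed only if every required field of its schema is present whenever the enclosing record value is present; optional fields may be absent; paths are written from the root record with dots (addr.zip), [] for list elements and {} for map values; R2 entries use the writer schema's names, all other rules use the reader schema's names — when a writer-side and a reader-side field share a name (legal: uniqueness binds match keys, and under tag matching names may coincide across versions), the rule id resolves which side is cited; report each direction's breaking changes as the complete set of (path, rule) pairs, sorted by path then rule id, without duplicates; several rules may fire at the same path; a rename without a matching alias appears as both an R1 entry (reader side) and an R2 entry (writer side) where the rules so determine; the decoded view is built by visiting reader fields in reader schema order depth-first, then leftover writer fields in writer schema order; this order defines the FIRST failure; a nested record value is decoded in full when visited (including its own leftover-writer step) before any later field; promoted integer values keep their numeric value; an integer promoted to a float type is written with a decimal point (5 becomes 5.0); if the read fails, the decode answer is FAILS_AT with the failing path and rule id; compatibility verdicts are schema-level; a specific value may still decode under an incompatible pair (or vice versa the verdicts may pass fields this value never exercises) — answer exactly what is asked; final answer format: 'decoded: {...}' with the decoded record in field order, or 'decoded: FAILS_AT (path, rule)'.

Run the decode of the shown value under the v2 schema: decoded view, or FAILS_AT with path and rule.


decoded: {"tier": "GREEN", "meta": {"active": true, "blob": 0x1A2B, "archived": null, "zip": 3}, "signature": 0x1A2B, "balance": 0.25}

in Ticket below, arrows point writer -> reader
decode (reader v2):
  tier := "GREEN"
  meta.active := true
  meta.blob := 0x1A2B
  meta.archived := null (not supplied -> null)
  meta.zip := 3
  signature := 0x1A2B
  balance := 0.25
  => decoded: {"tier": "GREEN", "meta": {"active": true, "blob": 0x1A2B, "archived": null, "zip": 3}, "signature": 0x1A2B, "balance": 0.25}
ruling out the remaining Ticket differences:
  field balance in record Ticket: required changed to optional -> schema-level compatibility only; this Ticket value's decode is unchanged


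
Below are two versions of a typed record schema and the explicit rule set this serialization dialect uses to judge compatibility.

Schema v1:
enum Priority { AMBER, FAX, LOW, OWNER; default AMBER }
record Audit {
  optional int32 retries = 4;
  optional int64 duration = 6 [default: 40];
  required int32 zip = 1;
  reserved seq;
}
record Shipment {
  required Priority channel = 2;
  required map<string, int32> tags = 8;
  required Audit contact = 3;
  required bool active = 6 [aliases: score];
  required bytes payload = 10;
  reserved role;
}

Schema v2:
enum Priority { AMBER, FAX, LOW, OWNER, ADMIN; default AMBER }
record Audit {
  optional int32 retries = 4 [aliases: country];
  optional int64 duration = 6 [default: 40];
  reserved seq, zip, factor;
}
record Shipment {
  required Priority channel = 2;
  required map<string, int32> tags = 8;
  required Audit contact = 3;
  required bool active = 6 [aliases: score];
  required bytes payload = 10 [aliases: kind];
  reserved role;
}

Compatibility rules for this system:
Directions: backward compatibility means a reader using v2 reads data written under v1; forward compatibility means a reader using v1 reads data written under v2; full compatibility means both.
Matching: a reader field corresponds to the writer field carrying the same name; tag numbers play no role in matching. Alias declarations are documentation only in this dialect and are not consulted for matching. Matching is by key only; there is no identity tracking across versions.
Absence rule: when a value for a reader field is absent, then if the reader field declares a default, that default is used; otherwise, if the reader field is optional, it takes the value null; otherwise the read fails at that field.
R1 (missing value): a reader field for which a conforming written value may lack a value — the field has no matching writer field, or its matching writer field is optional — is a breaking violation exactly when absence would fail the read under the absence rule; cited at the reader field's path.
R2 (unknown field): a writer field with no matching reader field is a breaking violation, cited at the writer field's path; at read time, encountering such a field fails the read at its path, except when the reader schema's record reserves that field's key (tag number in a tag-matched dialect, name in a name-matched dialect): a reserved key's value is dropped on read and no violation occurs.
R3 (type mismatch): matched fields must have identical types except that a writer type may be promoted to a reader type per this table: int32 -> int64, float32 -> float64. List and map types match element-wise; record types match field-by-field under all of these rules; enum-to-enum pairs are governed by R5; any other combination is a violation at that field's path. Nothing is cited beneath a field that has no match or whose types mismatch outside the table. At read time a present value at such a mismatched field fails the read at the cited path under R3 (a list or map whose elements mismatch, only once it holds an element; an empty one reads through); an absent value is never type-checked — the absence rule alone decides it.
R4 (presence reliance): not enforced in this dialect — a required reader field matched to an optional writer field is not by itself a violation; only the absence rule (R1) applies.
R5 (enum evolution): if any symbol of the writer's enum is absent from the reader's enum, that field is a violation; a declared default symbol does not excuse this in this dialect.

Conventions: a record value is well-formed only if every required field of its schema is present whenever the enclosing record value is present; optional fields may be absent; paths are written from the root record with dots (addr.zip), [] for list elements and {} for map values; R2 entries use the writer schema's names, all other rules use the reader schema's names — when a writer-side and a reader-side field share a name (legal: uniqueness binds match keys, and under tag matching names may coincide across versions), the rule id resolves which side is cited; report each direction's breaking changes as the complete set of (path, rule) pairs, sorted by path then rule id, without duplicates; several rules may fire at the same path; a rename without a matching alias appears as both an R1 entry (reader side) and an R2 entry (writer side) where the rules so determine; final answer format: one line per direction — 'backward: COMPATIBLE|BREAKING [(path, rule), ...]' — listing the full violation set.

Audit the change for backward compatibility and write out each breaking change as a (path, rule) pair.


backward: COMPATIBLE []

arrows below run writer -> reader for Shipment
checking backward for Shipment: reader v2 against writer v1:
  channel: paired with writer channel (Priority -> Priority; writer required)
  tags: paired with writer tags (map<string, int32> -> map<string, int32>; writer required)
  contact: paired with writer contact (Audit -> Audit; writer required)
  active: paired with writer active (bool -> bool; writer required)
  payload: paired with writer payload (bytes -> bytes; writer required)
  contact.retries: paired with writer contact.retries (int32 -> int32; writer optional)
  contact.duration: paired with writer contact.duration (int64 -> int64; writer optional)
  leftover writer field: contact.zip
  => no violations; backward on Shipment: COMPATIBLE
the other Shipment changes do not affect what is asked:
  removed field zip from record Audit (its key "zip" joins the reserved list) -> fires only in the forward direction of Shipment, which is not asked here
  enum Priority (field channel in record Shipment): symbol ADMIN added -> fires only in the forward direction of Shipment, which is not asked here


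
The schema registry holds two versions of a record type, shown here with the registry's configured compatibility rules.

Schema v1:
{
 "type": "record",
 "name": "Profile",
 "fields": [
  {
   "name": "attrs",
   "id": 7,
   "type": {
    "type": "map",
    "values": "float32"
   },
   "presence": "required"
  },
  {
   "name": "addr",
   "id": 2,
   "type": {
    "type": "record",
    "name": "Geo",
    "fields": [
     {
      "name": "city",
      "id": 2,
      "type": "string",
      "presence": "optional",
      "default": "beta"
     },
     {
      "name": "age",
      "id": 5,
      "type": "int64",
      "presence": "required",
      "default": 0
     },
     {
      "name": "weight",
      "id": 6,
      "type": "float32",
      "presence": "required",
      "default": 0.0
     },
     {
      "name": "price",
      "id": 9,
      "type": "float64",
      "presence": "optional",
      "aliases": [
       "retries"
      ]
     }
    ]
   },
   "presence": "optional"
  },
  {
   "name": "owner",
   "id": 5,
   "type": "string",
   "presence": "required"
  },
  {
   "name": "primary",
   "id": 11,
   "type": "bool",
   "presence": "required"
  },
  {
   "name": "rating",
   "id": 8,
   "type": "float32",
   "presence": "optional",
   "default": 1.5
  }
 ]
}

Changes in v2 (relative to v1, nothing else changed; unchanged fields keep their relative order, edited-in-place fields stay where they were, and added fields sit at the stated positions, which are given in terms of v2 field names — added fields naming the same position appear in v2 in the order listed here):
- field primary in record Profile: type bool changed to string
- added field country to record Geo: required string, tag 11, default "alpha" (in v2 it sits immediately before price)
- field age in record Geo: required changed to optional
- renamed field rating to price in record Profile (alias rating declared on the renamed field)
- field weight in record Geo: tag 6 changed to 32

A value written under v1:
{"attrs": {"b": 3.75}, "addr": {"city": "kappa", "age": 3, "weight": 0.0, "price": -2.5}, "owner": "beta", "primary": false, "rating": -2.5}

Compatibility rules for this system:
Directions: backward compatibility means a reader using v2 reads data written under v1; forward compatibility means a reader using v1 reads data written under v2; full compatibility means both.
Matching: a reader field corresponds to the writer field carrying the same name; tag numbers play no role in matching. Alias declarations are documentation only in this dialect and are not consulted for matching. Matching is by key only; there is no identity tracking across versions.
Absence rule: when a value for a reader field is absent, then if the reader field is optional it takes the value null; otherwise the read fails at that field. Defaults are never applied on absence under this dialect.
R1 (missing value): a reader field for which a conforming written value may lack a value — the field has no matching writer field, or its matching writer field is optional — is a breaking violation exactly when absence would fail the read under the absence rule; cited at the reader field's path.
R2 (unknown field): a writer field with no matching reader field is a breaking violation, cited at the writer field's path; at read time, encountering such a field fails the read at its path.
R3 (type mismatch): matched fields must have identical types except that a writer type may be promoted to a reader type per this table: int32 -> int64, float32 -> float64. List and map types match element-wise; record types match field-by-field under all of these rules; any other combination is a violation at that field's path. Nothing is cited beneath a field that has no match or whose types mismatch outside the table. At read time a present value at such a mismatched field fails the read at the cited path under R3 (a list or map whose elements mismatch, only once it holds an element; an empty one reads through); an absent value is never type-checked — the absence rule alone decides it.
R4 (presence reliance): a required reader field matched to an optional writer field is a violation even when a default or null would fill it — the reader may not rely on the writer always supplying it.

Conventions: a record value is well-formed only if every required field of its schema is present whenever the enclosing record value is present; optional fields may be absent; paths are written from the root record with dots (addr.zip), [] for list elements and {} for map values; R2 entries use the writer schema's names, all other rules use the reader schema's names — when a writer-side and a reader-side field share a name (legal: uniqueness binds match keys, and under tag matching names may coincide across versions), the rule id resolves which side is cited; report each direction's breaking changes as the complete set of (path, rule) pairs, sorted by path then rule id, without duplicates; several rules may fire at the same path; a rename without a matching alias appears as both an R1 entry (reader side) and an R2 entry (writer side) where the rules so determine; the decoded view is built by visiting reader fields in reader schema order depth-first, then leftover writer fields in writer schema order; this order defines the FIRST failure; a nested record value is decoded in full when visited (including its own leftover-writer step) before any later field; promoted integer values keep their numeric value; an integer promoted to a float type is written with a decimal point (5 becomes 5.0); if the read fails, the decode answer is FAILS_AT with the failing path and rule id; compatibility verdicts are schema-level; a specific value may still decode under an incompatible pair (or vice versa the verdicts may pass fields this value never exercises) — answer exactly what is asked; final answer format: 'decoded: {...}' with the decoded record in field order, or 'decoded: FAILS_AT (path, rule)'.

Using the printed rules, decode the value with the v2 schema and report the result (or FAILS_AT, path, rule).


decoded: FAILS_AT (addr.country, R1)

each type pair in Profile: writer, then reader
decode (reader v2):
  attrs := {"b": 3.75}
  addr.city := "kappa"
  addr.age := 3
  addr.weight := 0.0
  read fails at addr.country under R1 (no fill)
  => FAILS_AT (addr.country, R1)
diffs on Profile not affecting the asked answer:
  field primary in record Profile: type bool changed to string -> schema-level compatibility only; this Profile value's decode is unchanged
  field age in record Geo: required changed to optional -> schema-level compatibility only; this Profile value's decode is unchanged
  renamed field rating to price in record Profile (alias rating declared on the renamed field) -> schema-level compatibility only; this Profile value's decode is unchanged
  field weight in record Geo: tag 6 changed to 32 -> inert under this dialect — no rule fires on Profile and the result does not move


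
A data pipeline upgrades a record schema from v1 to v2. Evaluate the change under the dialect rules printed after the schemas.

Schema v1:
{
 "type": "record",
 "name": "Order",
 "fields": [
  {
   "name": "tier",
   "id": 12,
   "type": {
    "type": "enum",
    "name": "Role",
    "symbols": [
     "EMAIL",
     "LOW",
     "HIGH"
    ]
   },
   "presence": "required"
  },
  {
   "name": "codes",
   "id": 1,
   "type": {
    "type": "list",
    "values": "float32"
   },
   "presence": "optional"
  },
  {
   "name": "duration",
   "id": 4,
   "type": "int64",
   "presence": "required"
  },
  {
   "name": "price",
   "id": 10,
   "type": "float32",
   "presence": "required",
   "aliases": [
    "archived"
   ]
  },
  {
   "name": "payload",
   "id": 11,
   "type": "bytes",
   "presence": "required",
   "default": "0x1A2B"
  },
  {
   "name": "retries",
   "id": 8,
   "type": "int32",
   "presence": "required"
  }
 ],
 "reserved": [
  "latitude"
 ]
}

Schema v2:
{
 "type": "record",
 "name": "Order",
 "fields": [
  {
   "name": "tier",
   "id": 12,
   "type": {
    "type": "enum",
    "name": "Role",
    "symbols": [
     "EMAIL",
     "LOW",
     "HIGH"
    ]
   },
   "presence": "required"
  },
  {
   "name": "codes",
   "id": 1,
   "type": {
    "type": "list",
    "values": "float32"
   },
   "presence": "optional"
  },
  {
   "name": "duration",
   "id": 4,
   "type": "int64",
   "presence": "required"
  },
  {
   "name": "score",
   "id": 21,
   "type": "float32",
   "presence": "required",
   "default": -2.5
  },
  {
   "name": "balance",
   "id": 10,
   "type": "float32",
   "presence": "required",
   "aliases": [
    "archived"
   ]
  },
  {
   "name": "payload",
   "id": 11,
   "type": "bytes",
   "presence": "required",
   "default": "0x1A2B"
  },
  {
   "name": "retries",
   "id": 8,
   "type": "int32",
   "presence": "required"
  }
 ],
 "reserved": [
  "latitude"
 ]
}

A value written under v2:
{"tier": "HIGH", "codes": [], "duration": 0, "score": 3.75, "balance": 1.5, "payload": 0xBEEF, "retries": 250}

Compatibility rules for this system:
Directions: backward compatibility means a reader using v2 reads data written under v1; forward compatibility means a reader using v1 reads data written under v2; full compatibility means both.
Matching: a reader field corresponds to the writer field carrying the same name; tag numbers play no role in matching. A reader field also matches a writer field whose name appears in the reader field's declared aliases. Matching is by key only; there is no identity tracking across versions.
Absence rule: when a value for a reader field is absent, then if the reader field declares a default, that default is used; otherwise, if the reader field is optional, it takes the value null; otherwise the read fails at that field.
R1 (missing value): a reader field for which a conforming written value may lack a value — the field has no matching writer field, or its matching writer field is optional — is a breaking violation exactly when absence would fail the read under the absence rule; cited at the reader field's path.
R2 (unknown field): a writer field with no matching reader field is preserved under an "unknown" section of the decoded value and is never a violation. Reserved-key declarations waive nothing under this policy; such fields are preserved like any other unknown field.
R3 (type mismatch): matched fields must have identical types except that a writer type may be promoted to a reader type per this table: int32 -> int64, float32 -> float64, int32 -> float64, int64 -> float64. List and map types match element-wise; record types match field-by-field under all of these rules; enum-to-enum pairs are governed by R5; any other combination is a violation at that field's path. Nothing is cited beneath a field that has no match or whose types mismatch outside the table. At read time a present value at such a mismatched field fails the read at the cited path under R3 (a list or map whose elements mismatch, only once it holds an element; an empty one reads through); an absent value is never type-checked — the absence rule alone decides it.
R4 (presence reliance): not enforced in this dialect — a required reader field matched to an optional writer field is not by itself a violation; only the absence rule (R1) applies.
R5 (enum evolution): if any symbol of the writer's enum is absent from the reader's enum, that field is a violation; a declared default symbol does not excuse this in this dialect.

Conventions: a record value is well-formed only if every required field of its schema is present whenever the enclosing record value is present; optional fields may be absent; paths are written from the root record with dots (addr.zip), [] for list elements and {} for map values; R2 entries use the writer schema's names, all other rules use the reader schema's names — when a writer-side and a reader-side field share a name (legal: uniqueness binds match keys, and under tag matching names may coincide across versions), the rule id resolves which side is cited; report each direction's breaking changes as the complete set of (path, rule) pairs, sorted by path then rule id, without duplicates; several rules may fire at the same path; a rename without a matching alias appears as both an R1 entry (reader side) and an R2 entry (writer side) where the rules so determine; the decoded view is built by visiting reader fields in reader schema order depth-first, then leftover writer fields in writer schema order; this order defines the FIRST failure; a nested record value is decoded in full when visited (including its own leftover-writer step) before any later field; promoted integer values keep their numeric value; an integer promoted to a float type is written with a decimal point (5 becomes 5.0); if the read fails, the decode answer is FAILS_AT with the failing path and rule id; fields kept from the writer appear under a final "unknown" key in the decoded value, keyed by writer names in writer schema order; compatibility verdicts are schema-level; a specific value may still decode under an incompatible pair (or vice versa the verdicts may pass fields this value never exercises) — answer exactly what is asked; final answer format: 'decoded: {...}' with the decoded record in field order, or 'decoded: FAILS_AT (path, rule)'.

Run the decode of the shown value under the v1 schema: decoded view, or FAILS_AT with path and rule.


the writer's type comes first in each Order pair
decoding the Order value with the v1 reader:
  tier := "HIGH"
  codes := []
  duration := 0
  read fails at price under R1 (no fill)
  => FAILS_AT (price, R1)
ruling out the remaining Order differences:
  added field score to record Order: required float32, tag 21, default -2.5 (in v2 it sits immediately before balance) -> triggers nothing under the printed rules; the Order answer is the same either way

decoded: FAILS_AT (price, R1)


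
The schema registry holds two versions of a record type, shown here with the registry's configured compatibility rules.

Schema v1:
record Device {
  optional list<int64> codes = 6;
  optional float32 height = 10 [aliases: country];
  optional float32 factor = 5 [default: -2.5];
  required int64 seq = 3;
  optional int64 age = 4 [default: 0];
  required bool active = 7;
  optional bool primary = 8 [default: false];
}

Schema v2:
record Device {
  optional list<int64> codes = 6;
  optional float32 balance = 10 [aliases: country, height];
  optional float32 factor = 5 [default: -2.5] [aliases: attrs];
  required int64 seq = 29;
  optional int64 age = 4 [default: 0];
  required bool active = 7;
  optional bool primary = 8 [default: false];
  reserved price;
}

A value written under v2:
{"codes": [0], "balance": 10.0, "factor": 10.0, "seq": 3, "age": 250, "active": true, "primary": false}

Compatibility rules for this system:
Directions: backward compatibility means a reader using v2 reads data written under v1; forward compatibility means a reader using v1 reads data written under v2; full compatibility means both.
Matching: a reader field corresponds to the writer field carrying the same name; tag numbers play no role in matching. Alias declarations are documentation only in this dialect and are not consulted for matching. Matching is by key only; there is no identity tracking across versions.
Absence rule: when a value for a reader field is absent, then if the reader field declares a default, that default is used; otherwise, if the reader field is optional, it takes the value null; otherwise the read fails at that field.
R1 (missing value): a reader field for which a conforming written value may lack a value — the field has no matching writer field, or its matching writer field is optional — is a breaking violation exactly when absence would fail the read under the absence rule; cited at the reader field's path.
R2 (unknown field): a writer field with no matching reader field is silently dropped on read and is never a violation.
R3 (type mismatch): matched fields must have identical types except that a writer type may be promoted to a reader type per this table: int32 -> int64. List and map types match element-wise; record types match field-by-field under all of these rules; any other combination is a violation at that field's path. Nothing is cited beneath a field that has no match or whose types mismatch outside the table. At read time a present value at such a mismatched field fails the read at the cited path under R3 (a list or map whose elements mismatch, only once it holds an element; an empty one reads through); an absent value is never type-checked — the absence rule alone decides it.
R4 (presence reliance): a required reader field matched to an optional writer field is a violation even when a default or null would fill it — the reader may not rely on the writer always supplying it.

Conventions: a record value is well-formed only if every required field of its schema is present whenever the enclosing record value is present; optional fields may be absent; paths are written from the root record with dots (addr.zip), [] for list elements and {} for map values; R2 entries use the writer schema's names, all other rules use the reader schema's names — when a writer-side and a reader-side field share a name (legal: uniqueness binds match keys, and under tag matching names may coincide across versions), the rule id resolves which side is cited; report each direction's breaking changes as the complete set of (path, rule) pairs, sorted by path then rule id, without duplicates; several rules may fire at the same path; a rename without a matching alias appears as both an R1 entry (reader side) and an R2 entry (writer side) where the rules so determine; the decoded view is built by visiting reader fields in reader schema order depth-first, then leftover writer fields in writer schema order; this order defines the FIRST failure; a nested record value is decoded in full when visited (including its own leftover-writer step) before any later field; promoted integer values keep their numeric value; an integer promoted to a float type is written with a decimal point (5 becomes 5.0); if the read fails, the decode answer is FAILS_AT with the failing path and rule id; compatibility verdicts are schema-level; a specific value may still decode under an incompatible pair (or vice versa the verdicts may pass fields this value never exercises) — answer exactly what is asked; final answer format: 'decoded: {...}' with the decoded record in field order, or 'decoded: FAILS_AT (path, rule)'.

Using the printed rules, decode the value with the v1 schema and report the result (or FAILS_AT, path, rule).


arrows below run writer -> reader for Device
decode (reader v1):
  codes := [0]
  height := null (not supplied -> null)
  factor := 10.0
  seq := 3
  age := 250
  active := true
  primary := false
  writer balance: unmatched, discarded
  => decoded: {"codes": [0], "height": null, "factor": 10.0, "seq": 3, "age": 250, "active": true, "primary": false}
diffs on Device not affecting the asked answer:
  field seq in record Device: tag 3 changed to 29 -> inert under this dialect — no rule fires on Device and the result does not move

decoded: {"codes": [0], "height": null, "factor": 10.0, "seq": 3, "age": 250, "active": true, "primary": false}


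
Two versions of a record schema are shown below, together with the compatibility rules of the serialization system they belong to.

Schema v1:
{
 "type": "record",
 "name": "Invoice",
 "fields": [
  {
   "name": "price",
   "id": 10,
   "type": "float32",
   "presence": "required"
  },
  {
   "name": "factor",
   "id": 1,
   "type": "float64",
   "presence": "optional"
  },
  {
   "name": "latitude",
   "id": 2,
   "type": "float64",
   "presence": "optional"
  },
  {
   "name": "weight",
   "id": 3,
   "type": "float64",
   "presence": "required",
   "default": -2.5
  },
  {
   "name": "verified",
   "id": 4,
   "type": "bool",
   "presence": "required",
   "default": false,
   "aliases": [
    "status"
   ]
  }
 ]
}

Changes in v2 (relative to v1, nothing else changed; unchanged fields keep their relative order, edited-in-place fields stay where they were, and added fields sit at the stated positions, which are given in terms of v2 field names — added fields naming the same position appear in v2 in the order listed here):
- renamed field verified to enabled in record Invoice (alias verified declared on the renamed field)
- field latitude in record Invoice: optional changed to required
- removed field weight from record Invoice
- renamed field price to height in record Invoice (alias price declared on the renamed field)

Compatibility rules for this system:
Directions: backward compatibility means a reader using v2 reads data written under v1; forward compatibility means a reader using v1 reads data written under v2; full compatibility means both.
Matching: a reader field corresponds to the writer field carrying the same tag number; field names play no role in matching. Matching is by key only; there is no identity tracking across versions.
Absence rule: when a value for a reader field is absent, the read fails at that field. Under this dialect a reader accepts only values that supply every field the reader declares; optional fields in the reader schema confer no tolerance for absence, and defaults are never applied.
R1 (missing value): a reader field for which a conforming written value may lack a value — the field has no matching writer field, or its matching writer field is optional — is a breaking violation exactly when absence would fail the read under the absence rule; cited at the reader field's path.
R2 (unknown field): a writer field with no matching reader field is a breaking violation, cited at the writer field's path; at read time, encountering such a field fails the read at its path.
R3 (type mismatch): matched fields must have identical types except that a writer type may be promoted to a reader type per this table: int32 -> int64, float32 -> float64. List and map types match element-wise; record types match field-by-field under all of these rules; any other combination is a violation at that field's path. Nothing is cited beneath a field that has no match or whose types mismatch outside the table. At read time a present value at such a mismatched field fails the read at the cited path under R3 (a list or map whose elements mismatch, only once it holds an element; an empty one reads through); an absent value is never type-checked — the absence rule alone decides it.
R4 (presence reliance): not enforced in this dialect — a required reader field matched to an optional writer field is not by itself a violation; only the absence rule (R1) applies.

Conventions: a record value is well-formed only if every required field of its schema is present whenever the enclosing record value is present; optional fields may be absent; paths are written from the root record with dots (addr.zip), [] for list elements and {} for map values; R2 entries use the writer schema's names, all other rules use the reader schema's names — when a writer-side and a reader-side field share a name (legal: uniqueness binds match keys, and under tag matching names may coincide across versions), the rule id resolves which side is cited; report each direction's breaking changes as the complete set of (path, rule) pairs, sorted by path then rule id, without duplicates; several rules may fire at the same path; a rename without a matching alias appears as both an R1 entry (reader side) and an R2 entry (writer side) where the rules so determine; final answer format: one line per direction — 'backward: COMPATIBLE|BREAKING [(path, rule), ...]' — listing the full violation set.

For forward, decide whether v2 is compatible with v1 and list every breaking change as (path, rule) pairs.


the writer's type comes first in each Invoice pair
forward pass over Invoice, reader schema v1, writer schema v2:
  price: paired with writer height (float32 -> float32; writer required)
  factor: paired with writer factor (float64 -> float64; writer optional)
  latitude: paired with writer latitude (float64 -> float64; writer required)
  weight: no writer match
  verified: paired with writer enabled (bool -> bool; writer required)
  violation R1 at factor
  violation R1 at weight
  => forward: BREAKING (2)
diffs on Invoice not affecting the asked answer:
  renamed field verified to enabled in record Invoice (alias verified declared on the renamed field) -> inert for the asked Invoice verdict: nothing fires
  renamed field price to height in record Invoice (alias price declared on the renamed field) -> inert for the asked Invoice verdict: nothing fires

forward: BREAKING [(factor, R1), (weight, R1)]
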